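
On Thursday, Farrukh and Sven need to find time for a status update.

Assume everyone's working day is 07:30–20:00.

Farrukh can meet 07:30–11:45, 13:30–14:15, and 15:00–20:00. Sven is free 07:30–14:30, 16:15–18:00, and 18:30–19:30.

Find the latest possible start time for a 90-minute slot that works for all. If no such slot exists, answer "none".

16:30

Farrukh ∩ Sven: 07:30–11:45, 13:30–14:15, 16:15–18:00, 18:30–19:30.
Windows ≥ 90 min: 07:30–11:45, 16:15–18:00.
Latest start in the last window 16:15–18:00 is 18:00 − 90 min = 16:30.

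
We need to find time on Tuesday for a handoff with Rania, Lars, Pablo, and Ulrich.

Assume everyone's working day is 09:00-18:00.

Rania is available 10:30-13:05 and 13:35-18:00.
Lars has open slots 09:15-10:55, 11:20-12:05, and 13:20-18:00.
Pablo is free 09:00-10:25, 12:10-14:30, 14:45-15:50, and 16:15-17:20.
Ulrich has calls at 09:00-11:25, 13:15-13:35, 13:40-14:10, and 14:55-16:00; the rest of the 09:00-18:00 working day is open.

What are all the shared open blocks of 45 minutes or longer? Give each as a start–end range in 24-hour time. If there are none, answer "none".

16:15–17:20

Ulrich free within 09:00–18:00: 11:25–13:15, 13:35–13:40, 14:10–14:55, 16:00–18:00.
Rania ∩ Lars: 10:30–10:55, 11:20–12:05, 13:35–18:00.
Rania ∩ Lars ∩ Pablo: 13:35–14:30, 14:45–15:50, 16:15–17:20.
Rania ∩ Lars ∩ Pablo ∩ Ulrich: 13:35–13:40, 14:10–14:30, 14:45–14:55, 16:15–17:20.
Windows ≥ 45 min: 16:15–17:20.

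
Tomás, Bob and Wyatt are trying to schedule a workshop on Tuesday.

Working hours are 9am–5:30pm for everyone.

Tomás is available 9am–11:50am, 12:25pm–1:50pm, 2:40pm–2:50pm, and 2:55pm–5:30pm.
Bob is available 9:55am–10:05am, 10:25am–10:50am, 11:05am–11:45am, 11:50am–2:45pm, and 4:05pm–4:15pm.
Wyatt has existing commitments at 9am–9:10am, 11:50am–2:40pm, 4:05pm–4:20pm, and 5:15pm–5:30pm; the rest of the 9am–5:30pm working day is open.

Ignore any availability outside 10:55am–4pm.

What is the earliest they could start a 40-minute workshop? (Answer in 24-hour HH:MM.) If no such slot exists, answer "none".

Wyatt free within 09:00–17:30: 09:10–11:50, 14:40–16:05, 16:20–17:15.
Tomás ∩ Bob: 09:55–10:05, 10:25–10:50, 11:05–11:45, 12:25–13:50, 14:40–14:45, 16:05–16:15.
Tomás ∩ Bob ∩ Wyatt: 09:55–10:05, 10:25–10:50, 11:05–11:45, 14:40–14:45.
Restricted to 10:55–16:00: 11:05–11:45, 14:40–14:45.
Windows ≥ 40 min: 11:05–11:45.
Earliest such window starts at 11:05.

11:05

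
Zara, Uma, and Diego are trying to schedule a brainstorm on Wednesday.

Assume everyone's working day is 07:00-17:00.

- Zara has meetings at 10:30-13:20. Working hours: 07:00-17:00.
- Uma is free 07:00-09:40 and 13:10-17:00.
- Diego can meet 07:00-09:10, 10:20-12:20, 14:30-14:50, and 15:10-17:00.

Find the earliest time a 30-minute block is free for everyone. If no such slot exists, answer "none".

07:00

Zara free within 07:00–17:00: 07:00–10:30, 13:20–17:00.
Zara ∩ Uma: 07:00–09:40, 13:20–17:00.
Zara ∩ Uma ∩ Diego: 07:00–09:10, 14:30–14:50, 15:10–17:00.
Windows ≥ 30 min: 07:00–09:10, 15:10–17:00.
Earliest such window starts at 07:00.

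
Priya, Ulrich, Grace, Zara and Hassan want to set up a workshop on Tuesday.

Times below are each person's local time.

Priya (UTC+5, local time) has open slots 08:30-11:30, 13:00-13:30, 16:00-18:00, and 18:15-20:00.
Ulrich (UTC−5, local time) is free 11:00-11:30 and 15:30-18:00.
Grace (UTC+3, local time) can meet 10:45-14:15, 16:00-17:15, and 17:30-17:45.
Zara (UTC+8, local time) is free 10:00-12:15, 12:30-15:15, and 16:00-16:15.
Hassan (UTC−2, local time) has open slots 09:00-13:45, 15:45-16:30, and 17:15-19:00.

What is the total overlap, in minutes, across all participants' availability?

Priya → UTC: 03:30–06:30, 08:00–08:30, 11:00–13:00, 13:15–15:00.
Ulrich → UTC: 16:00–16:30, 20:30–23:00.
Grace → UTC: 07:45–11:15, 13:00–14:15, 14:30–14:45.
Zara → UTC: 02:00–04:15, 04:30–07:15, 08:00–08:15.
Hassan → UTC: 11:00–15:45, 17:45–18:30, 19:15–21:00.
Priya ∩ Ulrich: (none).
Priya ∩ Ulrich ∩ Grace: (none).
Priya ∩ Ulrich ∩ Grace ∩ Zara: (none).
Priya ∩ Ulrich ∩ Grace ∩ Zara ∩ Hassan: (none).
Total common minutes: 0.

0 minutes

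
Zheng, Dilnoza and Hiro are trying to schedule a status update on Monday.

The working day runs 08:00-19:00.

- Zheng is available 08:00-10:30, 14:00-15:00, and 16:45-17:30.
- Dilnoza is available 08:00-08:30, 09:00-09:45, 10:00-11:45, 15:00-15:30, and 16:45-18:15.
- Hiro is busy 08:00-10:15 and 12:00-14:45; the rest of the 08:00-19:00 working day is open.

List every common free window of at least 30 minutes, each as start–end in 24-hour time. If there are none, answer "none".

16:45–17:30

Hiro free within 08:00–19:00: 10:15–12:00, 14:45–19:00.
Zheng ∩ Dilnoza: 08:00–08:30, 09:00–09:45, 10:00–10:30, 16:45–17:30.
Zheng ∩ Dilnoza ∩ Hiro: 10:15–10:30, 16:45–17:30.
Windows ≥ 30 min: 16:45–17:30.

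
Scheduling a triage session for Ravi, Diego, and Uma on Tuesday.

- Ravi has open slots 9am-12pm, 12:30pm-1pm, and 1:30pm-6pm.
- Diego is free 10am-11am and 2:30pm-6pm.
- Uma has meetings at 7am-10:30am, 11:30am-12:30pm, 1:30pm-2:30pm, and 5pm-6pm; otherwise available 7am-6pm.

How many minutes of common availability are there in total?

Uma free within 07:00–18:00: 10:30–11:30, 12:30–13:30, 14:30–17:00.
Ravi ∩ Diego: 10:00–11:00, 14:30–18:00.
Ravi ∩ Diego ∩ Uma: 10:30–11:00, 14:30–17:00.
Total common minutes: 30 + 150 = 180.

180 minutes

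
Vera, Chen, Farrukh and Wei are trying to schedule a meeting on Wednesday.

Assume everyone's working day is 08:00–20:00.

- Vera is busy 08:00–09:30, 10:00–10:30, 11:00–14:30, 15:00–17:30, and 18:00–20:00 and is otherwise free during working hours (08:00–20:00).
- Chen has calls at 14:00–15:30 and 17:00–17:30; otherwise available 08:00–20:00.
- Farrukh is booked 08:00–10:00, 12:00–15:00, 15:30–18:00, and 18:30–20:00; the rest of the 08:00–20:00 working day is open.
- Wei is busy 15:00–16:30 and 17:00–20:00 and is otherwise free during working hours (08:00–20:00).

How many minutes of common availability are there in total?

30 minutes

Vera free within 08:00–20:00: 09:30–10:00, 10:30–11:00, 14:30–15:00, 17:30–18:00.
Chen free within 08:00–20:00: 08:00–14:00, 15:30–17:00, 17:30–20:00.
Farrukh free within 08:00–20:00: 10:00–12:00, 15:00–15:30, 18:00–18:30.
Wei free within 08:00–20:00: 08:00–15:00, 16:30–17:00.
Vera ∩ Chen: 09:30–10:00, 10:30–11:00, 17:30–18:00.
Vera ∩ Chen ∩ Farrukh: 10:30–11:00.
Vera ∩ Chen ∩ Farrukh ∩ Wei: 10:30–11:00.
Total common minutes: 30.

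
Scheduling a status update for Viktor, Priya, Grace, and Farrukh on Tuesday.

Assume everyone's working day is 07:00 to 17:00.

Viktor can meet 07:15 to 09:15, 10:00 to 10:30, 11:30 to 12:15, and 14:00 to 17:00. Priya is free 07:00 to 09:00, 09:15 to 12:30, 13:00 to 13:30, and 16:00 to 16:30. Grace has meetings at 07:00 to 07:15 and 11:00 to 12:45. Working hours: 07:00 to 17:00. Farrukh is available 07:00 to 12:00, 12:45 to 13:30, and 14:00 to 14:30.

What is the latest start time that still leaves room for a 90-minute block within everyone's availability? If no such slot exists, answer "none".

07:30

Grace free within 07:00–17:00: 07:15–11:00, 12:45–17:00.
Viktor ∩ Priya: 07:15–09:00, 10:00–10:30, 11:30–12:15, 16:00–16:30.
Viktor ∩ Priya ∩ Grace: 07:15–09:00, 10:00–10:30, 16:00–16:30.
Viktor ∩ Priya ∩ Grace ∩ Farrukh: 07:15–09:00, 10:00–10:30.
Windows ≥ 90 min: 07:15–09:00.
Latest start in the last window 07:15–09:00 is 09:00 − 90 min = 07:30.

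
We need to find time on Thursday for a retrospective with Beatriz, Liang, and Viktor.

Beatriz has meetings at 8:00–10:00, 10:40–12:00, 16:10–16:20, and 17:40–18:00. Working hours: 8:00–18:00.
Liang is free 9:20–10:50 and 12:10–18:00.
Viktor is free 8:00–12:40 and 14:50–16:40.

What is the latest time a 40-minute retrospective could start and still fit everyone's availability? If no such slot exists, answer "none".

15:30

Beatriz free within 08:00–18:00: 10:00–10:40, 12:00–16:10, 16:20–17:40.
Beatriz ∩ Liang: 10:00–10:40, 12:10–16:10, 16:20–17:40.
Beatriz ∩ Liang ∩ Viktor: 10:00–10:40, 12:10–12:40, 14:50–16:10, 16:20–16:40.
Windows ≥ 40 min: 10:00–10:40, 14:50–16:10.
Latest start in the last window 14:50–16:10 is 16:10 − 40 min = 15:30.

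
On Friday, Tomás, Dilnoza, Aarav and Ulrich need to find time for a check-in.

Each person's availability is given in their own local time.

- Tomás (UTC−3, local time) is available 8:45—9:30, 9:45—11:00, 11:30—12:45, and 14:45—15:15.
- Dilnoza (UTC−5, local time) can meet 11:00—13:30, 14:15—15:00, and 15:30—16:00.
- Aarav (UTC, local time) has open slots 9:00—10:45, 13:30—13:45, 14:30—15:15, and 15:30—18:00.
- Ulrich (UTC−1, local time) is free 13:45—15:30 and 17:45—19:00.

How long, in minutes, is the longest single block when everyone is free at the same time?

0 minutes

Tomás → UTC: 11:45–12:30, 12:45–14:00, 14:30–15:45, 17:45–18:15.
Dilnoza → UTC: 16:00–18:30, 19:15–20:00, 20:30–21:00.
Aarav → UTC: 09:00–10:45, 13:30–13:45, 14:30–15:15, 15:30–18:00.
Ulrich → UTC: 14:45–16:30, 18:45–20:00.
Tomás ∩ Dilnoza: 17:45–18:15.
Tomás ∩ Dilnoza ∩ Aarav: 17:45–18:00.
Tomás ∩ Dilnoza ∩ Aarav ∩ Ulrich: (none).
No common window.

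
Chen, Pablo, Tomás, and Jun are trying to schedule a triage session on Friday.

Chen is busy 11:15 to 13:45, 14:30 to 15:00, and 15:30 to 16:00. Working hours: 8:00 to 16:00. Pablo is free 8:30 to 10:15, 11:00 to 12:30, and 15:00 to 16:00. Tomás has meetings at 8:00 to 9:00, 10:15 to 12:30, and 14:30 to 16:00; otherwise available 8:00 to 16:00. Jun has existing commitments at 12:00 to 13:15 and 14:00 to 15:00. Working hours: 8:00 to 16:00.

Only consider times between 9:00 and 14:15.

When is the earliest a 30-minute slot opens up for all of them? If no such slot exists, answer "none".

09:00

Chen free within 08:00–16:00: 08:00–11:15, 13:45–14:30, 15:00–15:30.
Tomás free within 08:00–16:00: 09:00–10:15, 12:30–14:30.
Jun free within 08:00–16:00: 08:00–12:00, 13:15–14:00, 15:00–16:00.
Chen ∩ Pablo: 08:30–10:15, 11:00–11:15, 15:00–15:30.
Chen ∩ Pablo ∩ Tomás: 09:00–10:15.
Chen ∩ Pablo ∩ Tomás ∩ Jun: 09:00–10:15.
Restricted to 09:00–14:15: 09:00–10:15.
Windows ≥ 30 min: 09:00–10:15.
Earliest such window starts at 09:00.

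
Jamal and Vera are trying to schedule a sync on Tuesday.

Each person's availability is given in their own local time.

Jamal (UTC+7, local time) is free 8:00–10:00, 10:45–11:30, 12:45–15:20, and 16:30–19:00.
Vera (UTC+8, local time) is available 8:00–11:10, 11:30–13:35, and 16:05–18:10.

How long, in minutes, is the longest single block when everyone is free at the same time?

Jamal → UTC: 01:00–03:00, 03:45–04:30, 05:45–08:20, 09:30–12:00.
Vera → UTC: 00:00–03:10, 03:30–05:35, 08:05–10:10.
Jamal ∩ Vera: 01:00–03:00, 03:45–04:30, 08:05–08:20, 09:30–10:10.
Common window lengths: 120, 45, 15, 40 min; longest is 120.

120 minutes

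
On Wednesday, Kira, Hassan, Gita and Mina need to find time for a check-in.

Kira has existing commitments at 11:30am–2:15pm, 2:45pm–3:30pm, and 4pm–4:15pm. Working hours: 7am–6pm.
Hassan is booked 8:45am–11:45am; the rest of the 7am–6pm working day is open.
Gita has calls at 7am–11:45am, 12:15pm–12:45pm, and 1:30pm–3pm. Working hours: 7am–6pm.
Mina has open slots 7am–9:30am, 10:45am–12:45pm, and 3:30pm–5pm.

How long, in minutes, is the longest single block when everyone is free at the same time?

Kira free within 07:00–18:00: 07:00–11:30, 14:15–14:45, 15:30–16:00, 16:15–18:00.
Hassan free within 07:00–18:00: 07:00–08:45, 11:45–18:00.
Gita free within 07:00–18:00: 11:45–12:15, 12:45–13:30, 15:00–18:00.
Kira ∩ Hassan: 07:00–08:45, 14:15–14:45, 15:30–16:00, 16:15–18:00.
Kira ∩ Hassan ∩ Gita: 15:30–16:00, 16:15–18:00.
Kira ∩ Hassan ∩ Gita ∩ Mina: 15:30–16:00, 16:15–17:00.
Common window lengths: 30, 45 min; longest is 45.

45 minutes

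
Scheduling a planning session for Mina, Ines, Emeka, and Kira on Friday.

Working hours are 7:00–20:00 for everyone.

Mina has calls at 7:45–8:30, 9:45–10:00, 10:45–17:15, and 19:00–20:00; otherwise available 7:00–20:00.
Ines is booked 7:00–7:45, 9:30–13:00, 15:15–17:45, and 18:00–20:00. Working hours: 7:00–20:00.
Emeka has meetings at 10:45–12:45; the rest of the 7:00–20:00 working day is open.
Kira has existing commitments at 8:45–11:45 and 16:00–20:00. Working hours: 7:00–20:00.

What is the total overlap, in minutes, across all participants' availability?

15 minutes

Mina free within 07:00–20:00: 07:00–07:45, 08:30–09:45, 10:00–10:45, 17:15–19:00.
Ines free within 07:00–20:00: 07:45–09:30, 13:00–15:15, 17:45–18:00.
Emeka free within 07:00–20:00: 07:00–10:45, 12:45–20:00.
Kira free within 07:00–20:00: 07:00–08:45, 11:45–16:00.
Mina ∩ Ines: 08:30–09:30, 17:45–18:00.
Mina ∩ Ines ∩ Emeka: 08:30–09:30, 17:45–18:00.
Mina ∩ Ines ∩ Emeka ∩ Kira: 08:30–08:45.
Total common minutes: 15.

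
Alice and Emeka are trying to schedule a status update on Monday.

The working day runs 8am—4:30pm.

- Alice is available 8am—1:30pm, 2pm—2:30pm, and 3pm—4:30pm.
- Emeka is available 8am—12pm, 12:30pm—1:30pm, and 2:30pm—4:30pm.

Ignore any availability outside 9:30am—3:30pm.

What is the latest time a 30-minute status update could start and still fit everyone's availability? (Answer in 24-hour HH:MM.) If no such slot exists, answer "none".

Alice ∩ Emeka: 08:00–12:00, 12:30–13:30, 15:00–16:30.
Restricted to 09:30–15:30: 09:30–12:00, 12:30–13:30, 15:00–15:30.
Windows ≥ 30 min: 09:30–12:00, 12:30–13:30, 15:00–15:30.
Latest start in the last window 15:00–15:30 is 15:30 − 30 min = 15:00.

15:00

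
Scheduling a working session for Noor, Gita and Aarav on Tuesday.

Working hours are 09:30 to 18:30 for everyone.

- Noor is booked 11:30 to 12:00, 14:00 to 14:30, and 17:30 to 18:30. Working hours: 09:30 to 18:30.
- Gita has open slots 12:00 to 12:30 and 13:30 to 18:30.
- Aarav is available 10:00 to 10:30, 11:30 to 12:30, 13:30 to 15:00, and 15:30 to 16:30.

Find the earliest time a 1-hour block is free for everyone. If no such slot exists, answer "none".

Noor free within 09:30–18:30: 09:30–11:30, 12:00–14:00, 14:30–17:30.
Noor ∩ Gita: 12:00–12:30, 13:30–14:00, 14:30–17:30.
Noor ∩ Gita ∩ Aarav: 12:00–12:30, 13:30–14:00, 14:30–15:00, 15:30–16:30.
Windows ≥ 60 min: 15:30–16:30.
Earliest such window starts at 15:30.

15:30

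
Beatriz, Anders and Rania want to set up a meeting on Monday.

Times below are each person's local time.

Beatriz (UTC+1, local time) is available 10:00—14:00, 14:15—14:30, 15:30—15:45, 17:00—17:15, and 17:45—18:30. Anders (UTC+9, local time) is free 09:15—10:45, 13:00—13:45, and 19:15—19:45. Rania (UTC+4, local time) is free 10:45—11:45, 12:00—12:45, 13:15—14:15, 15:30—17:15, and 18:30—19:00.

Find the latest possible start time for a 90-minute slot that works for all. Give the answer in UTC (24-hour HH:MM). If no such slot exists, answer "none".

Beatriz → UTC: 09:00–13:00, 13:15–13:30, 14:30–14:45, 16:00–16:15, 16:45–17:30.
Anders → UTC: 00:15–01:45, 04:00–04:45, 10:15–10:45.
Rania → UTC: 06:45–07:45, 08:00–08:45, 09:15–10:15, 11:30–13:15, 14:30–15:00.
Beatriz ∩ Anders: 10:15–10:45.
Beatriz ∩ Anders ∩ Rania: (none).
Windows ≥ 90 min: (none).

none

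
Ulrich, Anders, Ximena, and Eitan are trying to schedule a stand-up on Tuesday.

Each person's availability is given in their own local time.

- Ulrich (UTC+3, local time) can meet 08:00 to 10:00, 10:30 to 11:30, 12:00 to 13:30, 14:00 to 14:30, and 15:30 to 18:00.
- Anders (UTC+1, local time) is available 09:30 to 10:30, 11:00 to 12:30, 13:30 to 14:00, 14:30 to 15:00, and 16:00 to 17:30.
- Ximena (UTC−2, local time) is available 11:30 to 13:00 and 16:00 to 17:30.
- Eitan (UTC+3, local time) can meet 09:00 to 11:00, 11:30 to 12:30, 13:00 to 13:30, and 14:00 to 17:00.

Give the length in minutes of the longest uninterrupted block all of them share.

30 minutes

Ulrich → UTC: 05:00–07:00, 07:30–08:30, 09:00–10:30, 11:00–11:30, 12:30–15:00.
Anders → UTC: 08:30–09:30, 10:00–11:30, 12:30–13:00, 13:30–14:00, 15:00–16:30.
Ximena → UTC: 13:30–15:00, 18:00–19:30.
Eitan → UTC: 06:00–08:00, 08:30–09:30, 10:00–10:30, 11:00–14:00.
Ulrich ∩ Anders: 09:00–09:30, 10:00–10:30, 11:00–11:30, 12:30–13:00, 13:30–14:00.
Ulrich ∩ Anders ∩ Ximena: 13:30–14:00.
Ulrich ∩ Anders ∩ Ximena ∩ Eitan: 13:30–14:00.
Single common window of 30 minutes.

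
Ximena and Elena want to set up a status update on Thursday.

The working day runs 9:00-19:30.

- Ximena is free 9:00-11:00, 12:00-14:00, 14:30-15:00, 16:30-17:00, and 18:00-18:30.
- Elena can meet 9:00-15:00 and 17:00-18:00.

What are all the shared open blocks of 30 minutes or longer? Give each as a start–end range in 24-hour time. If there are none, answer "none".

09:00–11:00, 12:00–14:00, 14:30–15:00

Ximena ∩ Elena: 09:00–11:00, 12:00–14:00, 14:30–15:00.
Windows ≥ 30 min: 09:00–11:00, 12:00–14:00, 14:30–15:00.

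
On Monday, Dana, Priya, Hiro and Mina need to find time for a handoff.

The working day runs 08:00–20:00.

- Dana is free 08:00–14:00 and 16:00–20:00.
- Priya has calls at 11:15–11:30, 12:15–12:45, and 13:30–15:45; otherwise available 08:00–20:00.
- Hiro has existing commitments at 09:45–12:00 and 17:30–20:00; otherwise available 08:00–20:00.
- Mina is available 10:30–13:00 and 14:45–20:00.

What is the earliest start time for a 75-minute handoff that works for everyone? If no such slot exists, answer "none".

16:00

Priya free within 08:00–20:00: 08:00–11:15, 11:30–12:15, 12:45–13:30, 15:45–20:00.
Hiro free within 08:00–20:00: 08:00–09:45, 12:00–17:30.
Dana ∩ Priya: 08:00–11:15, 11:30–12:15, 12:45–13:30, 16:00–20:00.
Dana ∩ Priya ∩ Hiro: 08:00–09:45, 12:00–12:15, 12:45–13:30, 16:00–17:30.
Dana ∩ Priya ∩ Hiro ∩ Mina: 12:00–12:15, 12:45–13:00, 16:00–17:30.
Windows ≥ 75 min: 16:00–17:30.
Earliest such window starts at 16:00.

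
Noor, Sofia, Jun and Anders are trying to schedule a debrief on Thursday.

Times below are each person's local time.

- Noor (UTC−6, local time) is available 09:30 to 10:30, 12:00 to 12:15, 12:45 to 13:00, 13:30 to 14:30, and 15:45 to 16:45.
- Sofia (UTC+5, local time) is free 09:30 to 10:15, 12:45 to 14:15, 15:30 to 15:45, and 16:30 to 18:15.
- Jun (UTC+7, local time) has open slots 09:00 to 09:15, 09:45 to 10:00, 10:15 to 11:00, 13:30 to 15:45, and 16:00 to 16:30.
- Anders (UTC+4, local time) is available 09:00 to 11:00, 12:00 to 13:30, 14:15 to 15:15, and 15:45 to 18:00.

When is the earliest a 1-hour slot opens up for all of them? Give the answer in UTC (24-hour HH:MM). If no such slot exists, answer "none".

none

Noor → UTC: 15:30–16:30, 18:00–18:15, 18:45–19:00, 19:30–20:30, 21:45–22:45.
Sofia → UTC: 04:30–05:15, 07:45–09:15, 10:30–10:45, 11:30–13:15.
Jun → UTC: 02:00–02:15, 02:45–03:00, 03:15–04:00, 06:30–08:45, 09:00–09:30.
Anders → UTC: 05:00–07:00, 08:00–09:30, 10:15–11:15, 11:45–14:00.
Noor ∩ Sofia: (none).
Noor ∩ Sofia ∩ Jun: (none).
Noor ∩ Sofia ∩ Jun ∩ Anders: (none).
Windows ≥ 60 min: (none).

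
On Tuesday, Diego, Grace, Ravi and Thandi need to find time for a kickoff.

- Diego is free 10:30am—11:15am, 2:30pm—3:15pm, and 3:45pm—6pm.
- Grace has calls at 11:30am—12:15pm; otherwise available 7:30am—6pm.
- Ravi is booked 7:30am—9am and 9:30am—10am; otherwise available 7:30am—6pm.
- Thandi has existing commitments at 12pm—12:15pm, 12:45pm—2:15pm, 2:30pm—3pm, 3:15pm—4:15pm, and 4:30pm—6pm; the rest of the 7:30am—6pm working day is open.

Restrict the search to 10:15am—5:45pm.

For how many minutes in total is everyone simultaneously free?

75 minutes

Grace free within 07:30–18:00: 07:30–11:30, 12:15–18:00.
Ravi free within 07:30–18:00: 09:00–09:30, 10:00–18:00.
Thandi free within 07:30–18:00: 07:30–12:00, 12:15–12:45, 14:15–14:30, 15:00–15:15, 16:15–16:30.
Diego ∩ Grace: 10:30–11:15, 14:30–15:15, 15:45–18:00.
Diego ∩ Grace ∩ Ravi: 10:30–11:15, 14:30–15:15, 15:45–18:00.
Diego ∩ Grace ∩ Ravi ∩ Thandi: 10:30–11:15, 15:00–15:15, 16:15–16:30.
Restricted to 10:15–17:45: 10:30–11:15, 15:00–15:15, 16:15–16:30.
Total common minutes: 45 + 15 + 15 = 75.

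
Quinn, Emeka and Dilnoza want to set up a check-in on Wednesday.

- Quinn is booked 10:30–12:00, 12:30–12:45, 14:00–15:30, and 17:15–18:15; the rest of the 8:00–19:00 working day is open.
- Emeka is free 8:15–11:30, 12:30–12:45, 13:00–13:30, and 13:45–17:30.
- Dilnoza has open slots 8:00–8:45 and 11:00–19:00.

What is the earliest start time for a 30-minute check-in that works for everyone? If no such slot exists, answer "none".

08:15

Quinn free within 08:00–19:00: 08:00–10:30, 12:00–12:30, 12:45–14:00, 15:30–17:15, 18:15–19:00.
Quinn ∩ Emeka: 08:15–10:30, 13:00–13:30, 13:45–14:00, 15:30–17:15.
Quinn ∩ Emeka ∩ Dilnoza: 08:15–08:45, 13:00–13:30, 13:45–14:00, 15:30–17:15.
Windows ≥ 30 min: 08:15–08:45, 13:00–13:30, 15:30–17:15.
Earliest such window starts at 08:15.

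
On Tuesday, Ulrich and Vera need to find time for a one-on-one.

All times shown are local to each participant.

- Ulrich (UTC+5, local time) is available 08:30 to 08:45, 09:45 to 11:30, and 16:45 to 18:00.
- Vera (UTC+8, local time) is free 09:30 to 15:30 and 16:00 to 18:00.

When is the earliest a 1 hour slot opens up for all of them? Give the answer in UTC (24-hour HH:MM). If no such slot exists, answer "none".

04:45

Ulrich → UTC: 03:30–03:45, 04:45–06:30, 11:45–13:00.
Vera → UTC: 01:30–07:30, 08:00–10:00.
Ulrich ∩ Vera: 03:30–03:45, 04:45–06:30.
Windows ≥ 60 min: 04:45–06:30.
Earliest such window starts at 04:45.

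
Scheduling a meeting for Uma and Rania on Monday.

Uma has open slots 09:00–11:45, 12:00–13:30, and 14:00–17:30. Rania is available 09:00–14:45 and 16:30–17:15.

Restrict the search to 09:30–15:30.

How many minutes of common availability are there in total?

270 minutes

Uma ∩ Rania: 09:00–11:45, 12:00–13:30, 14:00–14:45, 16:30–17:15.
Restricted to 09:30–15:30: 09:30–11:45, 12:00–13:30, 14:00–14:45.
Total common minutes: 135 + 90 + 45 = 270.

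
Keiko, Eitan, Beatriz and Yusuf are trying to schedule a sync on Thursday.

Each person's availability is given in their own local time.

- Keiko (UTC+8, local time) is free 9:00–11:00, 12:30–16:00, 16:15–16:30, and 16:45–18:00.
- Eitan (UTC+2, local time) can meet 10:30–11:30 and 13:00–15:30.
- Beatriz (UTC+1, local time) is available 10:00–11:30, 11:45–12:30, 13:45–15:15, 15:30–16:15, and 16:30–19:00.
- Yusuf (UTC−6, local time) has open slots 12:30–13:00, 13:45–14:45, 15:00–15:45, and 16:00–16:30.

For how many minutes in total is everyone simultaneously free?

0 minutes

Keiko → UTC: 01:00–03:00, 04:30–08:00, 08:15–08:30, 08:45–10:00.
Eitan → UTC: 08:30–09:30, 11:00–13:30.
Beatriz → UTC: 09:00–10:30, 10:45–11:30, 12:45–14:15, 14:30–15:15, 15:30–18:00.
Yusuf → UTC: 18:30–19:00, 19:45–20:45, 21:00–21:45, 22:00–22:30.
Keiko ∩ Eitan: 08:45–09:30.
Keiko ∩ Eitan ∩ Beatriz: 09:00–09:30.
Keiko ∩ Eitan ∩ Beatriz ∩ Yusuf: (none).
Total common minutes: 0.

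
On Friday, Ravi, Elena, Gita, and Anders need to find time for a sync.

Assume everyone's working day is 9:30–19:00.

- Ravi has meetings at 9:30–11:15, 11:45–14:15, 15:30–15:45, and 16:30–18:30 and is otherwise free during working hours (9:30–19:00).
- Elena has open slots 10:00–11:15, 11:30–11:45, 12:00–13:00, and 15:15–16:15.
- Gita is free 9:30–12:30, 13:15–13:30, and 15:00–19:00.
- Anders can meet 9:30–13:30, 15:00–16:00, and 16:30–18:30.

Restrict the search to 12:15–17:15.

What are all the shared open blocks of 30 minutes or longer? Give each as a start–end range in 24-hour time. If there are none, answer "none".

Ravi free within 09:30–19:00: 11:15–11:45, 14:15–15:30, 15:45–16:30, 18:30–19:00.
Ravi ∩ Elena: 11:30–11:45, 15:15–15:30, 15:45–16:15.
Ravi ∩ Elena ∩ Gita: 11:30–11:45, 15:15–15:30, 15:45–16:15.
Ravi ∩ Elena ∩ Gita ∩ Anders: 11:30–11:45, 15:15–15:30, 15:45–16:00.
Restricted to 12:15–17:15: 15:15–15:30, 15:45–16:00.
Windows ≥ 30 min: (none).

none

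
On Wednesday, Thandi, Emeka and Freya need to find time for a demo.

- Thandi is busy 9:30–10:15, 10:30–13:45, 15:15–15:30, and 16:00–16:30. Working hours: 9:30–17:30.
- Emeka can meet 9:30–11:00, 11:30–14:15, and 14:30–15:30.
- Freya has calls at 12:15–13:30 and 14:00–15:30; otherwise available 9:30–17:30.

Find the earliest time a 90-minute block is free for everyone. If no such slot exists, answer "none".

none

Thandi free within 09:30–17:30: 10:15–10:30, 13:45–15:15, 15:30–16:00, 16:30–17:30.
Freya free within 09:30–17:30: 09:30–12:15, 13:30–14:00, 15:30–17:30.
Thandi ∩ Emeka: 10:15–10:30, 13:45–14:15, 14:30–15:15.
Thandi ∩ Emeka ∩ Freya: 10:15–10:30, 13:45–14:00.
Windows ≥ 90 min: (none).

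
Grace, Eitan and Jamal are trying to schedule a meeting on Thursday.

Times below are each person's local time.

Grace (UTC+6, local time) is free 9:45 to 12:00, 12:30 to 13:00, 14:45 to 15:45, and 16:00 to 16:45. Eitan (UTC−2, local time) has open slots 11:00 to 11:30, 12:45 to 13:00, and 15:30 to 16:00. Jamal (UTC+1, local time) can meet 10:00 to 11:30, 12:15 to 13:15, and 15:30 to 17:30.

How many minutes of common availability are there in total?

0 minutes

Grace → UTC: 03:45–06:00, 06:30–07:00, 08:45–09:45, 10:00–10:45.
Eitan → UTC: 13:00–13:30, 14:45–15:00, 17:30–18:00.
Jamal → UTC: 09:00–10:30, 11:15–12:15, 14:30–16:30.
Grace ∩ Eitan: (none).
Grace ∩ Eitan ∩ Jamal: (none).
Total common minutes: 0.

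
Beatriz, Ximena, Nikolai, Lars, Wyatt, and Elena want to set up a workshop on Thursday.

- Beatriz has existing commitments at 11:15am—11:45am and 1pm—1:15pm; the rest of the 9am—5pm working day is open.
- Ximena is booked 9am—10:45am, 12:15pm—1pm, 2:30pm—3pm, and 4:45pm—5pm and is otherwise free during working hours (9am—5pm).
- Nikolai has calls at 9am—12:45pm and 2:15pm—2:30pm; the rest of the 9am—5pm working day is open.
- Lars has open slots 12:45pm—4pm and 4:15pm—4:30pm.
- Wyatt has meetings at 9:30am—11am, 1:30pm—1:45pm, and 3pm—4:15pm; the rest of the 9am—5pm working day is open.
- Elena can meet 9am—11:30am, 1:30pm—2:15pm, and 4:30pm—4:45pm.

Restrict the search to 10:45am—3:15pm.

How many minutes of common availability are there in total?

30 minutes

Beatriz free within 09:00–17:00: 09:00–11:15, 11:45–13:00, 13:15–17:00.
Ximena free within 09:00–17:00: 10:45–12:15, 13:00–14:30, 15:00–16:45.
Nikolai free within 09:00–17:00: 12:45–14:15, 14:30–17:00.
Wyatt free within 09:00–17:00: 09:00–09:30, 11:00–13:30, 13:45–15:00, 16:15–17:00.
Beatriz ∩ Ximena: 10:45–11:15, 11:45–12:15, 13:15–14:30, 15:00–16:45.
Beatriz ∩ Ximena ∩ Nikolai: 13:15–14:15, 15:00–16:45.
Beatriz ∩ Ximena ∩ Nikolai ∩ Lars: 13:15–14:15, 15:00–16:00, 16:15–16:30.
Beatriz ∩ Ximena ∩ Nikolai ∩ Lars ∩ Wyatt: 13:15–13:30, 13:45–14:15, 16:15–16:30.
Beatriz ∩ Ximena ∩ Nikolai ∩ Lars ∩ Wyatt ∩ Elena: 13:45–14:15.
Restricted to 10:45–15:15: 13:45–14:15.
Total common minutes: 30.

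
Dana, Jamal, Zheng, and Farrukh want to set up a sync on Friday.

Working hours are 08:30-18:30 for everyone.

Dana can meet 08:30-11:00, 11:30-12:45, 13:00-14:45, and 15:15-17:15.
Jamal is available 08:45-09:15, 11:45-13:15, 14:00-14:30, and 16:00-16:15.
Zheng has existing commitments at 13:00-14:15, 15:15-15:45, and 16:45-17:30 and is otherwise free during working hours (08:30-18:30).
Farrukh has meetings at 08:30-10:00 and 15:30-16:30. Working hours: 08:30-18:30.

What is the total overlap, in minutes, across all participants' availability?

Zheng free within 08:30–18:30: 08:30–13:00, 14:15–15:15, 15:45–16:45, 17:30–18:30.
Farrukh free within 08:30–18:30: 10:00–15:30, 16:30–18:30.
Dana ∩ Jamal: 08:45–09:15, 11:45–12:45, 13:00–13:15, 14:00–14:30, 16:00–16:15.
Dana ∩ Jamal ∩ Zheng: 08:45–09:15, 11:45–12:45, 14:15–14:30, 16:00–16:15.
Dana ∩ Jamal ∩ Zheng ∩ Farrukh: 11:45–12:45, 14:15–14:30.
Total common minutes: 60 + 15 = 75.

75 minutes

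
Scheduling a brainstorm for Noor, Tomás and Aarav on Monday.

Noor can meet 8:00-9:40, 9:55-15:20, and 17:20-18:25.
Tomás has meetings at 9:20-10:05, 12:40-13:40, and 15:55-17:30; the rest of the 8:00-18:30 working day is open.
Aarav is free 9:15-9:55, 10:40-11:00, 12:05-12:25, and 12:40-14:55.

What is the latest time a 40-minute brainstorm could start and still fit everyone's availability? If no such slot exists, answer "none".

Tomás free within 08:00–18:30: 08:00–09:20, 10:05–12:40, 13:40–15:55, 17:30–18:30.
Noor ∩ Tomás: 08:00–09:20, 10:05–12:40, 13:40–15:20, 17:30–18:25.
Noor ∩ Tomás ∩ Aarav: 09:15–09:20, 10:40–11:00, 12:05–12:25, 13:40–14:55.
Windows ≥ 40 min: 13:40–14:55.
Latest start in the last window 13:40–14:55 is 14:55 − 40 min = 14:15.

14:15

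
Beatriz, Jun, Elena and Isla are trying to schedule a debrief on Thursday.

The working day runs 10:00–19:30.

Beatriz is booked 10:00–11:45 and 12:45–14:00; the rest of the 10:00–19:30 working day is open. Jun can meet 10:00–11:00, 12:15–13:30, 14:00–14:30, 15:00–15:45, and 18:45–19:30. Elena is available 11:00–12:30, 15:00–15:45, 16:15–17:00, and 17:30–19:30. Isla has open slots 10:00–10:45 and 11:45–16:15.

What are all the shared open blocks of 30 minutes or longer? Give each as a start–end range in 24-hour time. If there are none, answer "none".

Beatriz free within 10:00–19:30: 11:45–12:45, 14:00–19:30.
Beatriz ∩ Jun: 12:15–12:45, 14:00–14:30, 15:00–15:45, 18:45–19:30.
Beatriz ∩ Jun ∩ Elena: 12:15–12:30, 15:00–15:45, 18:45–19:30.
Beatriz ∩ Jun ∩ Elena ∩ Isla: 12:15–12:30, 15:00–15:45.
Windows ≥ 30 min: 15:00–15:45.

15:00–15:45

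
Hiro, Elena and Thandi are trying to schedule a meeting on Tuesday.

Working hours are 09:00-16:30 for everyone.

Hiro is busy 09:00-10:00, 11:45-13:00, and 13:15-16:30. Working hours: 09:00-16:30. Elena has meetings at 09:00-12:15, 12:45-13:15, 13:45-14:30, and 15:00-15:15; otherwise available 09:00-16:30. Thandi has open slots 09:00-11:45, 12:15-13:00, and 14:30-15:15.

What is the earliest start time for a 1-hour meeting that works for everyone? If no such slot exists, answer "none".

Hiro free within 09:00–16:30: 10:00–11:45, 13:00–13:15.
Elena free within 09:00–16:30: 12:15–12:45, 13:15–13:45, 14:30–15:00, 15:15–16:30.
Hiro ∩ Elena: (none).
Hiro ∩ Elena ∩ Thandi: (none).
Windows ≥ 60 min: (none).

none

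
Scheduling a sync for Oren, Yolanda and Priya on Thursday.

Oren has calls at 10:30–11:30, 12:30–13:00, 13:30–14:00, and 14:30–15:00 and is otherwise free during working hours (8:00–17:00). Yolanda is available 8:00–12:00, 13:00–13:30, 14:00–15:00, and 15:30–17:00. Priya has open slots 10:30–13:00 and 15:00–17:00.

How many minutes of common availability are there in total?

120 minutes

Oren free within 08:00–17:00: 08:00–10:30, 11:30–12:30, 13:00–13:30, 14:00–14:30, 15:00–17:00.
Oren ∩ Yolanda: 08:00–10:30, 11:30–12:00, 13:00–13:30, 14:00–14:30, 15:30–17:00.
Oren ∩ Yolanda ∩ Priya: 11:30–12:00, 15:30–17:00.
Total common minutes: 30 + 90 = 120.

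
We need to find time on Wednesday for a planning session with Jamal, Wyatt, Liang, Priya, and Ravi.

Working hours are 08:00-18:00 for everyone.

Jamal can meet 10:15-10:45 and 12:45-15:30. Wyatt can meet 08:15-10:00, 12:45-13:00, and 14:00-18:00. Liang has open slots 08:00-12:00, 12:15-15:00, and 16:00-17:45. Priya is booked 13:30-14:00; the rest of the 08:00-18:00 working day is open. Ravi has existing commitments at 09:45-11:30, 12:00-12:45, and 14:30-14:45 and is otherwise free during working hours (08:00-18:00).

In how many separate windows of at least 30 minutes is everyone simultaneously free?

Priya free within 08:00–18:00: 08:00–13:30, 14:00–18:00.
Ravi free within 08:00–18:00: 08:00–09:45, 11:30–12:00, 12:45–14:30, 14:45–18:00.
Jamal ∩ Wyatt: 12:45–13:00, 14:00–15:30.
Jamal ∩ Wyatt ∩ Liang: 12:45–13:00, 14:00–15:00.
Jamal ∩ Wyatt ∩ Liang ∩ Priya: 12:45–13:00, 14:00–15:00.
Jamal ∩ Wyatt ∩ Liang ∩ Priya ∩ Ravi: 12:45–13:00, 14:00–14:30, 14:45–15:00.
Windows ≥ 30 min: 14:00–14:30.
That's 1 window.

1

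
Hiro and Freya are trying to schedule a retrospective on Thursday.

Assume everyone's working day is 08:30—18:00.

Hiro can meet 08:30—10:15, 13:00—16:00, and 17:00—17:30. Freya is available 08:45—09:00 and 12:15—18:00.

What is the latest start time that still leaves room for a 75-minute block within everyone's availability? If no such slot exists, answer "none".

Hiro ∩ Freya: 08:45–09:00, 13:00–16:00, 17:00–17:30.
Windows ≥ 75 min: 13:00–16:00.
Latest start in the last window 13:00–16:00 is 16:00 − 75 min = 14:45.

14:45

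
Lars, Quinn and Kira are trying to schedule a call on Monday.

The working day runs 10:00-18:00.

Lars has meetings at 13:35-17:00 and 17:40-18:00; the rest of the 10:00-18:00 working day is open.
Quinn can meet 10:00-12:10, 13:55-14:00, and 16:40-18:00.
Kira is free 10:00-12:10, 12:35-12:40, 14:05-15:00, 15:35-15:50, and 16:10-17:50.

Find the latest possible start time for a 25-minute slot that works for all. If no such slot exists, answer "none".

Lars free within 10:00–18:00: 10:00–13:35, 17:00–17:40.
Lars ∩ Quinn: 10:00–12:10, 17:00–17:40.
Lars ∩ Quinn ∩ Kira: 10:00–12:10, 17:00–17:40.
Windows ≥ 25 min: 10:00–12:10, 17:00–17:40.
Latest start in the last window 17:00–17:40 is 17:40 − 25 min = 17:15.

17:15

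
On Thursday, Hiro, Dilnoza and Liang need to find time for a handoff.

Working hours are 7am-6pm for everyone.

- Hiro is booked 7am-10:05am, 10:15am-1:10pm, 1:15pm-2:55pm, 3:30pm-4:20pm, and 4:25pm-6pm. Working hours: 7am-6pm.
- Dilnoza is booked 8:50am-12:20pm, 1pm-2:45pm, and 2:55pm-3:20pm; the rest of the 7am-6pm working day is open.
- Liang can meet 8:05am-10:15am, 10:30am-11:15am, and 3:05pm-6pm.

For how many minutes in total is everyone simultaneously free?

Hiro free within 07:00–18:00: 10:05–10:15, 13:10–13:15, 14:55–15:30, 16:20–16:25.
Dilnoza free within 07:00–18:00: 07:00–08:50, 12:20–13:00, 14:45–14:55, 15:20–18:00.
Hiro ∩ Dilnoza: 15:20–15:30, 16:20–16:25.
Hiro ∩ Dilnoza ∩ Liang: 15:20–15:30, 16:20–16:25.
Total common minutes: 10 + 5 = 15.

15 minutes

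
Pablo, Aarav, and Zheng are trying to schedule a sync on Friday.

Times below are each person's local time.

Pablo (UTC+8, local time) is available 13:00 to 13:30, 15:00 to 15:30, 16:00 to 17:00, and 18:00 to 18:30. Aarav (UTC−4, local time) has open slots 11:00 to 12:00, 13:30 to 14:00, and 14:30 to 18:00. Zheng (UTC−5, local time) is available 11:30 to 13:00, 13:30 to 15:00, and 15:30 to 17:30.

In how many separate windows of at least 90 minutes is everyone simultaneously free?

Pablo → UTC: 05:00–05:30, 07:00–07:30, 08:00–09:00, 10:00–10:30.
Aarav → UTC: 15:00–16:00, 17:30–18:00, 18:30–22:00.
Zheng → UTC: 16:30–18:00, 18:30–20:00, 20:30–22:30.
Pablo ∩ Aarav: (none).
Pablo ∩ Aarav ∩ Zheng: (none).
Windows ≥ 90 min: (none).
That's 0 windows.

0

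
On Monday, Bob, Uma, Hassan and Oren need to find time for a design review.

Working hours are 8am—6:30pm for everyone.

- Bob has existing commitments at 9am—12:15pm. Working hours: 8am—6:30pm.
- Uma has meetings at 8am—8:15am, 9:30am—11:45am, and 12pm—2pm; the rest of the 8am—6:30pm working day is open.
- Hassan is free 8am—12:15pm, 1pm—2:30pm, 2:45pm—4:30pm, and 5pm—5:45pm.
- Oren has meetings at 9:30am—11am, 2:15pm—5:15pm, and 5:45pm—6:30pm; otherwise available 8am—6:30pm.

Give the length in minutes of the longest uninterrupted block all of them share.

45 minutes

Bob free within 08:00–18:30: 08:00–09:00, 12:15–18:30.
Uma free within 08:00–18:30: 08:15–09:30, 11:45–12:00, 14:00–18:30.
Oren free within 08:00–18:30: 08:00–09:30, 11:00–14:15, 17:15–17:45.
Bob ∩ Uma: 08:15–09:00, 14:00–18:30.
Bob ∩ Uma ∩ Hassan: 08:15–09:00, 14:00–14:30, 14:45–16:30, 17:00–17:45.
Bob ∩ Uma ∩ Hassan ∩ Oren: 08:15–09:00, 14:00–14:15, 17:15–17:45.
Common window lengths: 45, 15, 30 min; longest is 45.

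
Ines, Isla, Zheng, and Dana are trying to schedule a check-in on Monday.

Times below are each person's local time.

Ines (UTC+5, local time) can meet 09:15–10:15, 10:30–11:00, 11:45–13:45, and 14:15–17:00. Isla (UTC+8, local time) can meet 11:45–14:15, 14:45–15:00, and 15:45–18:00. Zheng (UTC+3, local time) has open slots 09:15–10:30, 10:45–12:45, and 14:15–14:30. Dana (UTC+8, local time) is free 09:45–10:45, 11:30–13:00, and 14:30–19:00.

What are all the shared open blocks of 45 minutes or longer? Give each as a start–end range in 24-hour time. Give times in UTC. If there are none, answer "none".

07:45–08:45

Ines → UTC: 04:15–05:15, 05:30–06:00, 06:45–08:45, 09:15–12:00.
Isla → UTC: 03:45–06:15, 06:45–07:00, 07:45–10:00.
Zheng → UTC: 06:15–07:30, 07:45–09:45, 11:15–11:30.
Dana → UTC: 01:45–02:45, 03:30–05:00, 06:30–11:00.
Ines ∩ Isla: 04:15–05:15, 05:30–06:00, 06:45–07:00, 07:45–08:45, 09:15–10:00.
Ines ∩ Isla ∩ Zheng: 06:45–07:00, 07:45–08:45, 09:15–09:45.
Ines ∩ Isla ∩ Zheng ∩ Dana: 06:45–07:00, 07:45–08:45, 09:15–09:45.
Windows ≥ 45 min: 07:45–08:45.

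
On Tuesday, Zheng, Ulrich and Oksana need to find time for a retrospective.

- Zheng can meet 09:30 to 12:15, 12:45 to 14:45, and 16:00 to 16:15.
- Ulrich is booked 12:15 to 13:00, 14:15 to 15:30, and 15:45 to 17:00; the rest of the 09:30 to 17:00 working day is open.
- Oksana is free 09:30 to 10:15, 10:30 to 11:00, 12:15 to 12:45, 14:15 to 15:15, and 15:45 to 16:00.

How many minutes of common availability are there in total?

Ulrich free within 09:30–17:00: 09:30–12:15, 13:00–14:15, 15:30–15:45.
Zheng ∩ Ulrich: 09:30–12:15, 13:00–14:15.
Zheng ∩ Ulrich ∩ Oksana: 09:30–10:15, 10:30–11:00.
Total common minutes: 45 + 30 = 75.

75 minutes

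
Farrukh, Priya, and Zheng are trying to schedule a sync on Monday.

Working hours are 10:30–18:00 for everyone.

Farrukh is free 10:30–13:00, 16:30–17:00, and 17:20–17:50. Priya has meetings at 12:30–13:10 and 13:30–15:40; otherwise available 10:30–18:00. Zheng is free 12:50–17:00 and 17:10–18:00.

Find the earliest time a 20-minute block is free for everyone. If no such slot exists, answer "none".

16:30

Priya free within 10:30–18:00: 10:30–12:30, 13:10–13:30, 15:40–18:00.
Farrukh ∩ Priya: 10:30–12:30, 16:30–17:00, 17:20–17:50.
Farrukh ∩ Priya ∩ Zheng: 16:30–17:00, 17:20–17:50.
Windows ≥ 20 min: 16:30–17:00, 17:20–17:50.
Earliest such window starts at 16:30.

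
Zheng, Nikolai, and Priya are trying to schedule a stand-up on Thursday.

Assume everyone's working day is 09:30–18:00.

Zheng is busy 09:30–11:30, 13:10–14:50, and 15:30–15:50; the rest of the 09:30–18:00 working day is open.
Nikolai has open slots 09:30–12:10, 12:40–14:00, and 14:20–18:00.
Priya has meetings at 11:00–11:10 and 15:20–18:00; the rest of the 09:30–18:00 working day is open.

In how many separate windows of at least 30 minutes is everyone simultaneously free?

3

Zheng free within 09:30–18:00: 11:30–13:10, 14:50–15:30, 15:50–18:00.
Priya free within 09:30–18:00: 09:30–11:00, 11:10–15:20.
Zheng ∩ Nikolai: 11:30–12:10, 12:40–13:10, 14:50–15:30, 15:50–18:00.
Zheng ∩ Nikolai ∩ Priya: 11:30–12:10, 12:40–13:10, 14:50–15:20.
Windows ≥ 30 min: 11:30–12:10, 12:40–13:10, 14:50–15:20.
That's 3 windows.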